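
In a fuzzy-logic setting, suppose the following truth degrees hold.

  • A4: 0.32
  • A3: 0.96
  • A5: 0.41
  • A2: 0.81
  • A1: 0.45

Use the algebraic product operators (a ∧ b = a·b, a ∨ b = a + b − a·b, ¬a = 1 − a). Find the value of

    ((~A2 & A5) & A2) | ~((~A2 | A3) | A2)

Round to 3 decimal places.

0.069

~A2 = 1 − 0.8100 = 0.1900
~A2 & A5 = a·b on (0.1900, 0.4100) = 0.0779
(~A2 & A5) & A2 = a·b on (0.0779, 0.8100) = 0.0631
~A2 = 1 − 0.8100 = 0.1900
~A2 | A3 = a + b − a·b on (0.1900, 0.9600) = 0.9676
(~A2 | A3) | A2 = a + b − a·b on (0.9676, 0.8100) = 0.9938
~((~A2 | A3) | A2) = 1 − 0.9938 = 0.0062
((~A2 & A5) & A2) | ~((~A2 | A3) | A2) = a + b − a·b on (0.0631, 0.0062) = 0.0689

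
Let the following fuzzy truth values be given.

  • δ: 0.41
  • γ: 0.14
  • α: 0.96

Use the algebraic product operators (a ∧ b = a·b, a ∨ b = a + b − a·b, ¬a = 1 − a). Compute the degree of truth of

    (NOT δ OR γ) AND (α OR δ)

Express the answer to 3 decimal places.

NOT δ = 1 − 0.4100 = 0.5900
NOT δ OR γ = a + b − a·b on (0.5900, 0.1400) = 0.6474
α OR δ = a + b − a·b on (0.9600, 0.4100) = 0.9764
(NOT δ OR γ) AND (α OR δ) = a·b on (0.6474, 0.9764) = 0.6321

0.632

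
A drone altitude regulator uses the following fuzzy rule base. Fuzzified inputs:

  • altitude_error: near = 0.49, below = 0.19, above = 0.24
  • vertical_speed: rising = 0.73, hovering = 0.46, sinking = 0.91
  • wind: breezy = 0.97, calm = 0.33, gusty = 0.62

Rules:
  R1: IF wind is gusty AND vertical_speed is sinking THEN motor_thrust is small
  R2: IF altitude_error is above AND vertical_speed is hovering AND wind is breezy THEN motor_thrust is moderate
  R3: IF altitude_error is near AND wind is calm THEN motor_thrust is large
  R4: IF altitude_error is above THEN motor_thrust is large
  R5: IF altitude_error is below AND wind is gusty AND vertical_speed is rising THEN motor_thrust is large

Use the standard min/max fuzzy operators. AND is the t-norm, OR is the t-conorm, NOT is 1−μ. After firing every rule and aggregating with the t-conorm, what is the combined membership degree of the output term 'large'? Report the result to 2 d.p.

0.33

R1: gusty=0.62, sinking=0.91; AND[min(a, b)] → w = 0.62
R2: above=0.24, hovering=0.46, breezy=0.97; AND[min(a, b)] → w = 0.24
R3: near=0.49, calm=0.33; AND[min(a, b)] → w = 0.33
R4: above=0.24 → w = 0.24
R5: below=0.19, gusty=0.62, rising=0.73; AND[min(a, b)] → w = 0.19
Rules with consequent 'large': {R3, R4, R5} → strengths 0.33, 0.24, 0.19
Aggregate via t-conorm [max(a, b)]: 0.33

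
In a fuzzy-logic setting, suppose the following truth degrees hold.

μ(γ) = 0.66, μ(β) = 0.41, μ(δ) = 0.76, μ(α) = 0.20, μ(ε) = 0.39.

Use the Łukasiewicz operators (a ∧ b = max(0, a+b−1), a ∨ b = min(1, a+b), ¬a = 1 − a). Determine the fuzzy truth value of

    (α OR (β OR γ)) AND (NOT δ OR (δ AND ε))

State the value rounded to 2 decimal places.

0.39

β OR γ = min(1, a+b) on (0.41, 0.66) = 1.00
α OR (β OR γ) = min(1, a+b) on (0.20, 1.00) = 1.00
NOT δ = 1 − 0.76 = 0.24
δ AND ε = max(0, a+b−1) on (0.76, 0.39) = 0.15
NOT δ OR (δ AND ε) = min(1, a+b) on (0.24, 0.15) = 0.39
(α OR (β OR γ)) AND (NOT δ OR (δ AND ε)) = max(0, a+b−1) on (1.00, 0.39) = 0.39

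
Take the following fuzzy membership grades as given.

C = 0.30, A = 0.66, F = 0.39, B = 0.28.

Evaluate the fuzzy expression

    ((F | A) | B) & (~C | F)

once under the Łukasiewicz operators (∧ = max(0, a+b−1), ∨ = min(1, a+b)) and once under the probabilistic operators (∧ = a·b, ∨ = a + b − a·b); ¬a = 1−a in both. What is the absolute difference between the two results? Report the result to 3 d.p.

Under Łukasiewicz:
  F | A = min(1, a+b) on (0.39, 0.66) = 1.00
  (F | A) | B = min(1, a+b) on (1.00, 0.28) = 1.00
  ~C = 1 − 0.30 = 0.70
  ~C | F = min(1, a+b) on (0.70, 0.39) = 1.00
  ((F | A) | B) & (~C | F) = max(0, a+b−1) on (1.00, 1.00) = 1.00
  → value = 1.0000
Under probabilistic:
  F | A = a + b − a·b on (0.3900, 0.6600) = 0.7926
  (F | A) | B = a + b − a·b on (0.7926, 0.2800) = 0.8507
  ~C = 1 − 0.3000 = 0.7000
  ~C | F = a + b − a·b on (0.7000, 0.3900) = 0.8170
  ((F | A) | B) & (~C | F) = a·b on (0.8507, 0.8170) = 0.6950
  → value = 0.6950
|1.0000 − 0.6950| = 0.305

0.305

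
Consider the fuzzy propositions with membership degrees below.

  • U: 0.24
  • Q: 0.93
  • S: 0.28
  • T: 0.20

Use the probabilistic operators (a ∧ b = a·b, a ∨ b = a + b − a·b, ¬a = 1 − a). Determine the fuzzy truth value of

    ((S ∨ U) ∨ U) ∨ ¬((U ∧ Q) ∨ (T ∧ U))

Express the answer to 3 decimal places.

S ∨ U = a + b − a·b on (0.2800, 0.2400) = 0.4528
(S ∨ U) ∨ U = a + b − a·b on (0.4528, 0.2400) = 0.5841
U ∧ Q = a·b on (0.2400, 0.9300) = 0.2232
T ∧ U = a·b on (0.2000, 0.2400) = 0.0480
(U ∧ Q) ∨ (T ∧ U) = a + b − a·b on (0.2232, 0.0480) = 0.2605
¬((U ∧ Q) ∨ (T ∧ U)) = 1 − 0.2605 = 0.7395
((S ∨ U) ∨ U) ∨ ¬((U ∧ Q) ∨ (T ∧ U)) = a + b − a·b on (0.5841, 0.7395) = 0.8917

0.892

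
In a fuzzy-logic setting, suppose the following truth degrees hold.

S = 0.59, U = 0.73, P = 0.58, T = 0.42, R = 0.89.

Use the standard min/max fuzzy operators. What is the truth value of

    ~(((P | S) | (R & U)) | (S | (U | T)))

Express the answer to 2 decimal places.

P | S = max(a, b) on (0.58, 0.59) = 0.59
R & U = min(a, b) on (0.89, 0.73) = 0.73
(P | S) | (R & U) = max(a, b) on (0.59, 0.73) = 0.73
U | T = max(a, b) on (0.73, 0.42) = 0.73
S | (U | T) = max(a, b) on (0.59, 0.73) = 0.73
((P | S) | (R & U)) | (S | (U | T)) = max(a, b) on (0.73, 0.73) = 0.73
~(((P | S) | (R & U)) | (S | (U | T))) = 1 − 0.73 = 0.27

0.27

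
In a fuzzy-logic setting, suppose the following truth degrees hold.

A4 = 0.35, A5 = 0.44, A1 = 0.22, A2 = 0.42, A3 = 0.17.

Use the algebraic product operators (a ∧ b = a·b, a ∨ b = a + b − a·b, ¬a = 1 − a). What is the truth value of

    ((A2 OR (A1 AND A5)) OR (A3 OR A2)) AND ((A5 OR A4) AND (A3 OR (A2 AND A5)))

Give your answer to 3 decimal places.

0.154

A1 AND A5 = a·b on (0.2200, 0.4400) = 0.0968
A2 OR (A1 AND A5) = a + b − a·b on (0.4200, 0.0968) = 0.4761
A3 OR A2 = a + b − a·b on (0.1700, 0.4200) = 0.5186
(A2 OR (A1 AND A5)) OR (A3 OR A2) = a + b − a·b on (0.4761, 0.5186) = 0.7478
A5 OR A4 = a + b − a·b on (0.4400, 0.3500) = 0.6360
A2 AND A5 = a·b on (0.4200, 0.4400) = 0.1848
A3 OR (A2 AND A5) = a + b − a·b on (0.1700, 0.1848) = 0.3234
(A5 OR A4) AND (A3 OR (A2 AND A5)) = a·b on (0.6360, 0.3234) = 0.2057
((A2 OR (A1 AND A5)) OR (A3 OR A2)) AND ((A5 OR A4) AND (A3 OR (A2 AND A5))) = a·b on (0.7478, 0.2057) = 0.1538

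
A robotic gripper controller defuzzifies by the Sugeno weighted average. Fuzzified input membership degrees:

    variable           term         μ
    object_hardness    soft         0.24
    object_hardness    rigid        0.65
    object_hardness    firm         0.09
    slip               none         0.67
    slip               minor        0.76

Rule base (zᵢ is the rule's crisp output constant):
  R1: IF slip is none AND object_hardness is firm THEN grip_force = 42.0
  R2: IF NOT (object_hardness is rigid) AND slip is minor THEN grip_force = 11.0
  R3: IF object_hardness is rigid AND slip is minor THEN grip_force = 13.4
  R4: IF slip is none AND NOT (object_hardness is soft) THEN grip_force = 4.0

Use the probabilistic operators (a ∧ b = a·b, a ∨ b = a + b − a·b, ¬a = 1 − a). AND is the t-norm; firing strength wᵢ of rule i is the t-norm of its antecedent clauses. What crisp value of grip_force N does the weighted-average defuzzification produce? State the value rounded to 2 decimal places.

R1 (z=42.0): none=0.67, firm=0.09; AND[a·b] → w = 0.0603
R2 (z=11.0): ¬rigid=1−0.65=0.35, minor=0.76; AND[a·b] → w = 0.2660
R3 (z=13.4): rigid=0.65, minor=0.76; AND[a·b] → w = 0.4940
R4 (z=4.0): none=0.67, ¬soft=1−0.24=0.76; AND[a·b] → w = 0.5092
Weighted average = (0.0603·42.0 + 0.2660·11.0 + 0.4940·13.4 + 0.5092·4.0) / (0.0603 + 0.2660 + 0.4940 + 0.5092)
  = 14.1150 / 1.3295 = 10.62

10.62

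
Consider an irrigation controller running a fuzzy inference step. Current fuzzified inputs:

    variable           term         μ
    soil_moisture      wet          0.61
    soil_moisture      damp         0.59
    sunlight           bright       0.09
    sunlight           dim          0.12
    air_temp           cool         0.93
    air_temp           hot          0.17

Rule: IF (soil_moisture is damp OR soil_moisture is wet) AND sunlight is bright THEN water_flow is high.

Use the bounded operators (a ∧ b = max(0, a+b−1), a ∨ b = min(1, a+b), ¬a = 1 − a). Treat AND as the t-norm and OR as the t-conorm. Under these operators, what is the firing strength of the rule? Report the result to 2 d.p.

0.09

firing strength: (damp=0.59 OR wet=0.61) = 1.00; AND[max(0, a+b−1)] with bright=0.09 → w = 0.09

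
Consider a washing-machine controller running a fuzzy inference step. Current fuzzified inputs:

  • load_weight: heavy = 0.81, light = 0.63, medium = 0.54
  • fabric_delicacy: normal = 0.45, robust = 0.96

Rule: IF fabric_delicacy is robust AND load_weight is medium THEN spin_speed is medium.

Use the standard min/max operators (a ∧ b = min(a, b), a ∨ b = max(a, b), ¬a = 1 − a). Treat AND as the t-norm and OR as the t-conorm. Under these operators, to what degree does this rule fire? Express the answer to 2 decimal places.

firing strength: robust=0.96, medium=0.54; AND[min(a, b)] → w = 0.54

0.54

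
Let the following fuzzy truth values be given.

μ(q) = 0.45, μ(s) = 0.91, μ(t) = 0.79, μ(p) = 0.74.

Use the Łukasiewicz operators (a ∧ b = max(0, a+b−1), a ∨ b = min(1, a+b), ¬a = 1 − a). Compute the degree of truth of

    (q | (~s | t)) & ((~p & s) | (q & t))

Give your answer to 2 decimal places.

0.41

~s = 1 − 0.91 = 0.09
~s | t = min(1, a+b) on (0.09, 0.79) = 0.88
q | (~s | t) = min(1, a+b) on (0.45, 0.88) = 1.00
~p = 1 − 0.74 = 0.26
~p & s = max(0, a+b−1) on (0.26, 0.91) = 0.17
q & t = max(0, a+b−1) on (0.45, 0.79) = 0.24
(~p & s) | (q & t) = min(1, a+b) on (0.17, 0.24) = 0.41
(q | (~s | t)) & ((~p & s) | (q & t)) = max(0, a+b−1) on (1.00, 0.41) = 0.41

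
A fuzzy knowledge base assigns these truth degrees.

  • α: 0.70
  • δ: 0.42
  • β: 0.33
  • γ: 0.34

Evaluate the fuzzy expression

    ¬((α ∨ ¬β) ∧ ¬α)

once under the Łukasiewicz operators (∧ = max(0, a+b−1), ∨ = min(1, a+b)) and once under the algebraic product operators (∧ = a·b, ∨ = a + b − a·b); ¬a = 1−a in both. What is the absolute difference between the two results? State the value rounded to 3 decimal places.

Under Łukasiewicz:
  ¬β = 1 − 0.33 = 0.67
  α ∨ ¬β = min(1, a+b) on (0.70, 0.67) = 1.00
  ¬α = 1 − 0.70 = 0.30
  (α ∨ ¬β) ∧ ¬α = max(0, a+b−1) on (1.00, 0.30) = 0.30
  ¬((α ∨ ¬β) ∧ ¬α) = 1 − 0.30 = 0.70
  → value = 0.7000
Under algebraic product:
  ¬β = 1 − 0.3300 = 0.6700
  α ∨ ¬β = a + b − a·b on (0.7000, 0.6700) = 0.9010
  ¬α = 1 − 0.7000 = 0.3000
  (α ∨ ¬β) ∧ ¬α = a·b on (0.9010, 0.3000) = 0.2703
  ¬((α ∨ ¬β) ∧ ¬α) = 1 − 0.2703 = 0.7297
  → value = 0.7297
|0.7000 − 0.7297| = 0.030

0.030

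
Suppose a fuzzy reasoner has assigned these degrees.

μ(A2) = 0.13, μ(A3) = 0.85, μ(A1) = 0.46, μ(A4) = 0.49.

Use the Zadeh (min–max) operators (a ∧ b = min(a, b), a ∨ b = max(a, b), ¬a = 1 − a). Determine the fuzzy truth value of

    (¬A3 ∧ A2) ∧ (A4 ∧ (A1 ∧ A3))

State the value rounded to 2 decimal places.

0.13

¬A3 = 1 − 0.85 = 0.15
¬A3 ∧ A2 = min(a, b) on (0.15, 0.13) = 0.13
A1 ∧ A3 = min(a, b) on (0.46, 0.85) = 0.46
A4 ∧ (A1 ∧ A3) = min(a, b) on (0.49, 0.46) = 0.46
(¬A3 ∧ A2) ∧ (A4 ∧ (A1 ∧ A3)) = min(a, b) on (0.13, 0.46) = 0.13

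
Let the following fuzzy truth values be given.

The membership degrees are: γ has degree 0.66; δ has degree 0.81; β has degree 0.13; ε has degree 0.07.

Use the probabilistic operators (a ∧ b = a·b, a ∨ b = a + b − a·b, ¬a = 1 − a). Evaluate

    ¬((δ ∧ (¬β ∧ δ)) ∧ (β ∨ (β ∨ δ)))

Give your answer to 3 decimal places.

¬β = 1 − 0.1300 = 0.8700
¬β ∧ δ = a·b on (0.8700, 0.8100) = 0.7047
δ ∧ (¬β ∧ δ) = a·b on (0.8100, 0.7047) = 0.5708
β ∨ δ = a + b − a·b on (0.1300, 0.8100) = 0.8347
β ∨ (β ∨ δ) = a + b − a·b on (0.1300, 0.8347) = 0.8562
(δ ∧ (¬β ∧ δ)) ∧ (β ∨ (β ∨ δ)) = a·b on (0.5708, 0.8562) = 0.4887
¬((δ ∧ (¬β ∧ δ)) ∧ (β ∨ (β ∨ δ))) = 1 − 0.4887 = 0.5113

0.511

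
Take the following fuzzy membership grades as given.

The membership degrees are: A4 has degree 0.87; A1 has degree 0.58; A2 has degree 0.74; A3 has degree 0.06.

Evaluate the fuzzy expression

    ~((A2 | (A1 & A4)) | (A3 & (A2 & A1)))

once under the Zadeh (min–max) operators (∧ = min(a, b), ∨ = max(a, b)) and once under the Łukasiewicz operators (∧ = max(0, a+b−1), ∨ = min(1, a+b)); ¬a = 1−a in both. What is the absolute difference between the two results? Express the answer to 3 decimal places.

Under Zadeh (min–max):
  A1 & A4 = min(a, b) on (0.58, 0.87) = 0.58
  A2 | (A1 & A4) = max(a, b) on (0.74, 0.58) = 0.74
  A2 & A1 = min(a, b) on (0.74, 0.58) = 0.58
  A3 & (A2 & A1) = min(a, b) on (0.06, 0.58) = 0.06
  (A2 | (A1 & A4)) | (A3 & (A2 & A1)) = max(a, b) on (0.74, 0.06) = 0.74
  ~((A2 | (A1 & A4)) | (A3 & (A2 & A1))) = 1 − 0.74 = 0.26
  → value = 0.2600
Under Łukasiewicz:
  A1 & A4 = max(0, a+b−1) on (0.58, 0.87) = 0.45
  A2 | (A1 & A4) = min(1, a+b) on (0.74, 0.45) = 1.00
  A2 & A1 = max(0, a+b−1) on (0.74, 0.58) = 0.32
  A3 & (A2 & A1) = max(0, a+b−1) on (0.06, 0.32) = 0.00
  (A2 | (A1 & A4)) | (A3 & (A2 & A1)) = min(1, a+b) on (1.00, 0.00) = 1.00
  ~((A2 | (A1 & A4)) | (A3 & (A2 & A1))) = 1 − 1.00 = 0.00
  → value = 0.0000
|0.2600 − 0.0000| = 0.260

0.260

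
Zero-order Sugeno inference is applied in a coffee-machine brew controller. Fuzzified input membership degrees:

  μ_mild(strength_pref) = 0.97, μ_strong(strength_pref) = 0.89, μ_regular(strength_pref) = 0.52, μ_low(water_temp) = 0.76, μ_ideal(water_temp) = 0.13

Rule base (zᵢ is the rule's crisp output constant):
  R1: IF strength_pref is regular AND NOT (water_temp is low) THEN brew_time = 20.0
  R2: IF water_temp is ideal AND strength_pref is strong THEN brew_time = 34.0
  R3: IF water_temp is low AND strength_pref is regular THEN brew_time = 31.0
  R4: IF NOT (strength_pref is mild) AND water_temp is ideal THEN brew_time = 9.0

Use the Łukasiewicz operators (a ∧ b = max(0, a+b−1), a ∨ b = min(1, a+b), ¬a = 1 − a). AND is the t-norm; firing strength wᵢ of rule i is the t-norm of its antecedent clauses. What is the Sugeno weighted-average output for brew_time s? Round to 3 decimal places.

R1 (z=20.0): regular=0.52, ¬low=1−0.76=0.24; AND[max(0, a+b−1)] → w = 0.00
R2 (z=34.0): ideal=0.13, strong=0.89; AND[max(0, a+b−1)] → w = 0.02
R3 (z=31.0): low=0.76, regular=0.52; AND[max(0, a+b−1)] → w = 0.28
R4 (z=9.0): ¬mild=1−0.97=0.03, ideal=0.13; AND[max(0, a+b−1)] → w = 0.00
Weighted average = (0.00·20.0 + 0.02·34.0 + 0.28·31.0 + 0.00·9.0) / (0.00 + 0.02 + 0.28 + 0.00)
  = 9.3600 / 0.3000 = 31.200

31.200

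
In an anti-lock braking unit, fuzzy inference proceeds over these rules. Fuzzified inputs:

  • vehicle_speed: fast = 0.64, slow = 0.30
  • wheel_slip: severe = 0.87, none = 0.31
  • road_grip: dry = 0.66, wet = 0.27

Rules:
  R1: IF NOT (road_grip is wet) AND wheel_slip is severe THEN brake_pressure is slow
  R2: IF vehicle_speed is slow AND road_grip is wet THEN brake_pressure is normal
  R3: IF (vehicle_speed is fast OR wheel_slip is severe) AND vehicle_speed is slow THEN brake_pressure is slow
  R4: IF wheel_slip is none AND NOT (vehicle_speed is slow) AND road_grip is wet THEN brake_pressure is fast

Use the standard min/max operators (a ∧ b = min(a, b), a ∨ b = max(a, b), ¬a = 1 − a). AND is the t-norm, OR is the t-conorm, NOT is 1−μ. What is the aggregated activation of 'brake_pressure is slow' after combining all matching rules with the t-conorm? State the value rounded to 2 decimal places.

0.73

R1: ¬wet=1−0.27=0.73, severe=0.87; AND[min(a, b)] → w = 0.73
R2: slow=0.30, wet=0.27; AND[min(a, b)] → w = 0.27
R3: (fast=0.64 OR severe=0.87) = 0.87; AND[min(a, b)] with slow=0.30 → w = 0.30
R4: none=0.31, ¬slow=1−0.30=0.70, wet=0.27; AND[min(a, b)] → w = 0.27
Rules with consequent 'slow': {R1, R3} → strengths 0.73, 0.30
Aggregate via t-conorm [max(a, b)]: 0.73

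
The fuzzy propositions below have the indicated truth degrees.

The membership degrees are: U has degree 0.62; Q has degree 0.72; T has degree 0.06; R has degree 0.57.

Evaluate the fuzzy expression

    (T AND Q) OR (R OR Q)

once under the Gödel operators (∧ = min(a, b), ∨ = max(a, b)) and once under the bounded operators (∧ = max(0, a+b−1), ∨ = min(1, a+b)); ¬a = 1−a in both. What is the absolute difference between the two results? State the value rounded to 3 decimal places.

Under Gödel:
  T AND Q = min(a, b) on (0.06, 0.72) = 0.06
  R OR Q = max(a, b) on (0.57, 0.72) = 0.72
  (T AND Q) OR (R OR Q) = max(a, b) on (0.06, 0.72) = 0.72
  → value = 0.7200
Under bounded:
  T AND Q = max(0, a+b−1) on (0.06, 0.72) = 0.00
  R OR Q = min(1, a+b) on (0.57, 0.72) = 1.00
  (T AND Q) OR (R OR Q) = min(1, a+b) on (0.00, 1.00) = 1.00
  → value = 1.0000
|0.7200 − 1.0000| = 0.280

0.280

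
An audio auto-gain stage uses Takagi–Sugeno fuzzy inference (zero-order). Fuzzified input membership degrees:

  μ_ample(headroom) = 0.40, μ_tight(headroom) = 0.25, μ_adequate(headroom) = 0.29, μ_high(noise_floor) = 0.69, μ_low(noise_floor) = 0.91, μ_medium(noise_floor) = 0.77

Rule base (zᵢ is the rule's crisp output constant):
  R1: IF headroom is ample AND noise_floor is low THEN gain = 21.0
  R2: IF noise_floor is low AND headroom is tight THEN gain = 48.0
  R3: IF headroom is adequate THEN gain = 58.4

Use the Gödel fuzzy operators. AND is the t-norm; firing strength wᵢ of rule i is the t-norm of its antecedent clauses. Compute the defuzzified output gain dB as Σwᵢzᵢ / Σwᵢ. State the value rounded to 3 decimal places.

R1 (z=21.0): ample=0.40, low=0.91; AND[min(a, b)] → w = 0.40
R2 (z=48.0): low=0.91, tight=0.25; AND[min(a, b)] → w = 0.25
R3 (z=58.4): adequate=0.29 → w = 0.29
Weighted average = (0.40·21.0 + 0.25·48.0 + 0.29·58.4) / (0.40 + 0.25 + 0.29)
  = 37.3360 / 0.9400 = 39.719

39.719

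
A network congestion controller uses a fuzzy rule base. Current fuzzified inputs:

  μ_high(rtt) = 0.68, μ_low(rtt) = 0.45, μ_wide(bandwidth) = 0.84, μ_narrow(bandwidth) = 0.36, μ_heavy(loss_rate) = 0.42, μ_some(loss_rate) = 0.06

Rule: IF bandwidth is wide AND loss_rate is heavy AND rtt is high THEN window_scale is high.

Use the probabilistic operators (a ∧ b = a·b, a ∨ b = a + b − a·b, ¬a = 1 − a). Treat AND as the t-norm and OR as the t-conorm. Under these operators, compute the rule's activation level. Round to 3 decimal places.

0.240

firing strength: wide=0.84, heavy=0.42, high=0.68; AND[a·b] → w = 0.2399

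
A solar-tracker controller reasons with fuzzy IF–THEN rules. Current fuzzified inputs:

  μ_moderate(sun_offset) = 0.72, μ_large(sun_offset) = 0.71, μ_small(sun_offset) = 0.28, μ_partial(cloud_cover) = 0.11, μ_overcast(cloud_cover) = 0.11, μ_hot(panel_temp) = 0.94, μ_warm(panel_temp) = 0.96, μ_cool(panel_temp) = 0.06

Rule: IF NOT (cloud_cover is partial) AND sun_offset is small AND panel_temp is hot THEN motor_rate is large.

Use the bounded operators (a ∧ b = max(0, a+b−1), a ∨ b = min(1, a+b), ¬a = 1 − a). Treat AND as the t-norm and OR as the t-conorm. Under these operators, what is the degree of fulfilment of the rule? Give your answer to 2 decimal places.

0.11

firing strength: ¬partial=1−0.11=0.89, small=0.28, hot=0.94; AND[max(0, a+b−1)] → w = 0.11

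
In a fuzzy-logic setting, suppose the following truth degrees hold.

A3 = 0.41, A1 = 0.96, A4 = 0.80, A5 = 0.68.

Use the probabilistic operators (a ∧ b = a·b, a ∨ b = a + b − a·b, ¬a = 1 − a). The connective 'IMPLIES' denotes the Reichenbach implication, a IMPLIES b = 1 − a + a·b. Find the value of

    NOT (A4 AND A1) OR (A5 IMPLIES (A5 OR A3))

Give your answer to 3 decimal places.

0.901

A4 AND A1 = a·b on (0.8000, 0.9600) = 0.7680
NOT (A4 AND A1) = 1 − 0.7680 = 0.2320
A5 OR A3 = a + b − a·b on (0.6800, 0.4100) = 0.8112
A5 IMPLIES (A5 OR A3)  [Reichenbach: 1 − a + a·b] with a=0.6800, b=0.8112 → 0.8716
NOT (A4 AND A1) OR (A5 IMPLIES (A5 OR A3)) = a + b − a·b on (0.2320, 0.8716) = 0.9014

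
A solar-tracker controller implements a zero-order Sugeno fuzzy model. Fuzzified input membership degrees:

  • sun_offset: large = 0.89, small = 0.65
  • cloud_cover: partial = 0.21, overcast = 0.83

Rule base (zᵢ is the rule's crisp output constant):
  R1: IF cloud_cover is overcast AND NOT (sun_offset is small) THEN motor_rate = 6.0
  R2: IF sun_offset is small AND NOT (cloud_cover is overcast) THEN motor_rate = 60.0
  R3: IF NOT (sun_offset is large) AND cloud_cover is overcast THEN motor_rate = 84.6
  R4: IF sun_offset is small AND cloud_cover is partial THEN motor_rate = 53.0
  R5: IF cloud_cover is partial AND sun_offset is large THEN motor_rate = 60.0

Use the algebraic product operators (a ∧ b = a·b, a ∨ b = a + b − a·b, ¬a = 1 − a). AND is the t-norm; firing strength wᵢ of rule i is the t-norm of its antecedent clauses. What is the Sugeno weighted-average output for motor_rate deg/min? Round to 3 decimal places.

42.351

R1 (z=6.0): overcast=0.83, ¬small=1−0.65=0.35; AND[a·b] → w = 0.2905
R2 (z=60.0): small=0.65, ¬overcast=1−0.83=0.17; AND[a·b] → w = 0.1105
R3 (z=84.6): ¬large=1−0.89=0.11, overcast=0.83; AND[a·b] → w = 0.0913
R4 (z=53.0): small=0.65, partial=0.21; AND[a·b] → w = 0.1365
R5 (z=60.0): partial=0.21, large=0.89; AND[a·b] → w = 0.1869
Weighted average = (0.2905·6.0 + 0.1105·60.0 + 0.0913·84.6 + 0.1365·53.0 + 0.1869·60.0) / (0.2905 + 0.1105 + 0.0913 + 0.1365 + 0.1869)
  = 34.5455 / 0.8157 = 42.351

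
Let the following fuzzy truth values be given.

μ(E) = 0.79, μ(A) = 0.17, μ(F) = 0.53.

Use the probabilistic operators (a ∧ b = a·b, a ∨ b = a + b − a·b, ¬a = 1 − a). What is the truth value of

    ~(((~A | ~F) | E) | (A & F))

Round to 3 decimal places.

~A = 1 − 0.1700 = 0.8300
~F = 1 − 0.5300 = 0.4700
~A | ~F = a + b − a·b on (0.8300, 0.4700) = 0.9099
(~A | ~F) | E = a + b − a·b on (0.9099, 0.7900) = 0.9811
A & F = a·b on (0.1700, 0.5300) = 0.0901
((~A | ~F) | E) | (A & F) = a + b − a·b on (0.9811, 0.0901) = 0.9828
~(((~A | ~F) | E) | (A & F)) = 1 − 0.9828 = 0.0172

0.017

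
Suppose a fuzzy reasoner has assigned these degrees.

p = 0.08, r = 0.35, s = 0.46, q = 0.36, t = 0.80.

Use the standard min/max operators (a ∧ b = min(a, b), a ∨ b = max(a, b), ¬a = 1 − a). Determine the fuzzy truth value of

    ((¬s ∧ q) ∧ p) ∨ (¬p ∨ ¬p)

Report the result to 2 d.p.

0.92

¬s = 1 − 0.46 = 0.54
¬s ∧ q = min(a, b) on (0.54, 0.36) = 0.36
(¬s ∧ q) ∧ p = min(a, b) on (0.36, 0.08) = 0.08
¬p = 1 − 0.08 = 0.92
¬p = 1 − 0.08 = 0.92
¬p ∨ ¬p = max(a, b) on (0.92, 0.92) = 0.92
((¬s ∧ q) ∧ p) ∨ (¬p ∨ ¬p) = max(a, b) on (0.08, 0.92) = 0.92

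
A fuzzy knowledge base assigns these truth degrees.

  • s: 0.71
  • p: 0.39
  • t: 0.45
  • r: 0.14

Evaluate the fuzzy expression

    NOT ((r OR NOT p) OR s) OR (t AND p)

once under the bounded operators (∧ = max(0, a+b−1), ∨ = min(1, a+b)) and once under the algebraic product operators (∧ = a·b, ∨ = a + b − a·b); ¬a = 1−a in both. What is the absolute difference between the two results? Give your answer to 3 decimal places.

0.256

Under bounded:
  NOT p = 1 − 0.39 = 0.61
  r OR NOT p = min(1, a+b) on (0.14, 0.61) = 0.75
  (r OR NOT p) OR s = min(1, a+b) on (0.75, 0.71) = 1.00
  NOT ((r OR NOT p) OR s) = 1 − 1.00 = 0.00
  t AND p = max(0, a+b−1) on (0.45, 0.39) = 0.00
  NOT ((r OR NOT p) OR s) OR (t AND p) = min(1, a+b) on (0.00, 0.00) = 0.00
  → value = 0.0000
Under algebraic product:
  NOT p = 1 − 0.3900 = 0.6100
  r OR NOT p = a + b − a·b on (0.1400, 0.6100) = 0.6646
  (r OR NOT p) OR s = a + b − a·b on (0.6646, 0.7100) = 0.9027
  NOT ((r OR NOT p) OR s) = 1 − 0.9027 = 0.0973
  t AND p = a·b on (0.4500, 0.3900) = 0.1755
  NOT ((r OR NOT p) OR s) OR (t AND p) = a + b − a·b on (0.0973, 0.1755) = 0.2557
  → value = 0.2557
|0.0000 − 0.2557| = 0.256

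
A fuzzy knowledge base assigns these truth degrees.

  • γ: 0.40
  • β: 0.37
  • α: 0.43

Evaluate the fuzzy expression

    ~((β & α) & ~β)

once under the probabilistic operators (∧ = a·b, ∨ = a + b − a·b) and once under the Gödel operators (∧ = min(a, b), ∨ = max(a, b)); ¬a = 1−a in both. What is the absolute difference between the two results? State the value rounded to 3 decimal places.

0.270

Under probabilistic:
  β & α = a·b on (0.3700, 0.4300) = 0.1591
  ~β = 1 − 0.3700 = 0.6300
  (β & α) & ~β = a·b on (0.1591, 0.6300) = 0.1002
  ~((β & α) & ~β) = 1 − 0.1002 = 0.8998
  → value = 0.8998
Under Gödel:
  β & α = min(a, b) on (0.37, 0.43) = 0.37
  ~β = 1 − 0.37 = 0.63
  (β & α) & ~β = min(a, b) on (0.37, 0.63) = 0.37
  ~((β & α) & ~β) = 1 − 0.37 = 0.63
  → value = 0.6300
|0.8998 − 0.6300| = 0.270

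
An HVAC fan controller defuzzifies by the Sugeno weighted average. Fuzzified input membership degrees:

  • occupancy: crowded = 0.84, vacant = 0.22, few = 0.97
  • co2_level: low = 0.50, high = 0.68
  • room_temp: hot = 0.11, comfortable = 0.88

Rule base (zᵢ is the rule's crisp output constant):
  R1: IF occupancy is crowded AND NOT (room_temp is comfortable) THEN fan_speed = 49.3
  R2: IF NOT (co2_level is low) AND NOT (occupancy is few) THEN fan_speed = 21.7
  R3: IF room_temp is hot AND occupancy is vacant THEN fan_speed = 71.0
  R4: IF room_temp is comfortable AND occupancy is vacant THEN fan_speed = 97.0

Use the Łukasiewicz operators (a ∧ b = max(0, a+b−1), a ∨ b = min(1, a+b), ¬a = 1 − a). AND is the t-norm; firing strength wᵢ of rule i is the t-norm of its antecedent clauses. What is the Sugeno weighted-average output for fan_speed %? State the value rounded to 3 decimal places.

97.000

R1 (z=49.3): crowded=0.84, ¬comfortable=1−0.88=0.12; AND[max(0, a+b−1)] → w = 0.00
R2 (z=21.7): ¬low=1−0.50=0.50, ¬few=1−0.97=0.03; AND[max(0, a+b−1)] → w = 0.00
R3 (z=71.0): hot=0.11, vacant=0.22; AND[max(0, a+b−1)] → w = 0.00
R4 (z=97.0): comfortable=0.88, vacant=0.22; AND[max(0, a+b−1)] → w = 0.10
Weighted average = (0.00·49.3 + 0.00·21.7 + 0.00·71.0 + 0.10·97.0) / (0.00 + 0.00 + 0.00 + 0.10)
  = 9.7000 / 0.1000 = 97.000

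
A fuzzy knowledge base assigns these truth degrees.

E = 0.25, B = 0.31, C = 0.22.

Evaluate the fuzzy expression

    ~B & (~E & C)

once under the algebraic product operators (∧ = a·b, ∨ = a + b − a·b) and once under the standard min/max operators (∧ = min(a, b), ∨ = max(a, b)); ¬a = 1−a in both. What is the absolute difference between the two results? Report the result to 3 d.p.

0.106

Under algebraic product:
  ~B = 1 − 0.3100 = 0.6900
  ~E = 1 − 0.2500 = 0.7500
  ~E & C = a·b on (0.7500, 0.2200) = 0.1650
  ~B & (~E & C) = a·b on (0.6900, 0.1650) = 0.1138
  → value = 0.1138
Under standard min/max:
  ~B = 1 − 0.31 = 0.69
  ~E = 1 − 0.25 = 0.75
  ~E & C = min(a, b) on (0.75, 0.22) = 0.22
  ~B & (~E & C) = min(a, b) on (0.69, 0.22) = 0.22
  → value = 0.2200
|0.1138 − 0.2200| = 0.106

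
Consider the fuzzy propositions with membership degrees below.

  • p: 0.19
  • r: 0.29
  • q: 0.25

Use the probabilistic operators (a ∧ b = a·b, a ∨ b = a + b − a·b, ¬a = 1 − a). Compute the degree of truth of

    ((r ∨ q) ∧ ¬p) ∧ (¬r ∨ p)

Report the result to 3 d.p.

r ∨ q = a + b − a·b on (0.2900, 0.2500) = 0.4675
¬p = 1 − 0.1900 = 0.8100
(r ∨ q) ∧ ¬p = a·b on (0.4675, 0.8100) = 0.3787
¬r = 1 − 0.2900 = 0.7100
¬r ∨ p = a + b − a·b on (0.7100, 0.1900) = 0.7651
((r ∨ q) ∧ ¬p) ∧ (¬r ∨ p) = a·b on (0.3787, 0.7651) = 0.2897

0.290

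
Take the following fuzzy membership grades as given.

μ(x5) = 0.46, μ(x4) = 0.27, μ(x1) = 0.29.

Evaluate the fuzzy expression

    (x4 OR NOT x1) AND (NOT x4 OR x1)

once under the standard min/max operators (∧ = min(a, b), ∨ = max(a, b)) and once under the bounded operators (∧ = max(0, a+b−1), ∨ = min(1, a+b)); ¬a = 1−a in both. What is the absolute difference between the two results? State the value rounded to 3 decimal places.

0.270

Under standard min/max:
  NOT x1 = 1 − 0.29 = 0.71
  x4 OR NOT x1 = max(a, b) on (0.27, 0.71) = 0.71
  NOT x4 = 1 − 0.27 = 0.73
  NOT x4 OR x1 = max(a, b) on (0.73, 0.29) = 0.73
  (x4 OR NOT x1) AND (NOT x4 OR x1) = min(a, b) on (0.71, 0.73) = 0.71
  → value = 0.7100
Under bounded:
  NOT x1 = 1 − 0.29 = 0.71
  x4 OR NOT x1 = min(1, a+b) on (0.27, 0.71) = 0.98
  NOT x4 = 1 − 0.27 = 0.73
  NOT x4 OR x1 = min(1, a+b) on (0.73, 0.29) = 1.00
  (x4 OR NOT x1) AND (NOT x4 OR x1) = max(0, a+b−1) on (0.98, 1.00) = 0.98
  → value = 0.9800
|0.7100 − 0.9800| = 0.270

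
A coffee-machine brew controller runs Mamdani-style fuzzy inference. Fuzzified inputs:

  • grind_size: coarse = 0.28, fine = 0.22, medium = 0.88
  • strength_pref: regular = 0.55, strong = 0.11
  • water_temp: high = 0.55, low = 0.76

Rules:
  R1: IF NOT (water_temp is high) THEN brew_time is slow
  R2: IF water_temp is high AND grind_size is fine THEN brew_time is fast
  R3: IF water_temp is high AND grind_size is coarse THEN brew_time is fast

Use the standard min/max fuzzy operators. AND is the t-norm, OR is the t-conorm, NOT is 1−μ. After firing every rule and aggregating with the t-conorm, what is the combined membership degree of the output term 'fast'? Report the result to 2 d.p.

R1: ¬high=1−0.55=0.45 → w = 0.45
R2: high=0.55, fine=0.22; AND[min(a, b)] → w = 0.22
R3: high=0.55, coarse=0.28; AND[min(a, b)] → w = 0.28
Rules with consequent 'fast': {R2, R3} → strengths 0.22, 0.28
Aggregate via t-conorm [max(a, b)]: 0.28

0.28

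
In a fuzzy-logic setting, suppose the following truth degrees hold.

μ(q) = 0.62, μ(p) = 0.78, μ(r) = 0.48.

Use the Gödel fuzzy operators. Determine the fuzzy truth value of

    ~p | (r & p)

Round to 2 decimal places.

0.48

~p = 1 − 0.78 = 0.22
r & p = min(a, b) on (0.48, 0.78) = 0.48
~p | (r & p) = max(a, b) on (0.22, 0.48) = 0.48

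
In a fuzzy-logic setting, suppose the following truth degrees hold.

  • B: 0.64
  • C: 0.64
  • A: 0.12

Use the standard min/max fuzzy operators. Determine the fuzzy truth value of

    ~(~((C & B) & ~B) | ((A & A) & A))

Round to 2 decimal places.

C & B = min(a, b) on (0.64, 0.64) = 0.64
~B = 1 − 0.64 = 0.36
(C & B) & ~B = min(a, b) on (0.64, 0.36) = 0.36
~((C & B) & ~B) = 1 − 0.36 = 0.64
A & A = min(a, b) on (0.12, 0.12) = 0.12
(A & A) & A = min(a, b) on (0.12, 0.12) = 0.12
~((C & B) & ~B) | ((A & A) & A) = max(a, b) on (0.64, 0.12) = 0.64
~(~((C & B) & ~B) | ((A & A) & A)) = 1 − 0.64 = 0.36

0.36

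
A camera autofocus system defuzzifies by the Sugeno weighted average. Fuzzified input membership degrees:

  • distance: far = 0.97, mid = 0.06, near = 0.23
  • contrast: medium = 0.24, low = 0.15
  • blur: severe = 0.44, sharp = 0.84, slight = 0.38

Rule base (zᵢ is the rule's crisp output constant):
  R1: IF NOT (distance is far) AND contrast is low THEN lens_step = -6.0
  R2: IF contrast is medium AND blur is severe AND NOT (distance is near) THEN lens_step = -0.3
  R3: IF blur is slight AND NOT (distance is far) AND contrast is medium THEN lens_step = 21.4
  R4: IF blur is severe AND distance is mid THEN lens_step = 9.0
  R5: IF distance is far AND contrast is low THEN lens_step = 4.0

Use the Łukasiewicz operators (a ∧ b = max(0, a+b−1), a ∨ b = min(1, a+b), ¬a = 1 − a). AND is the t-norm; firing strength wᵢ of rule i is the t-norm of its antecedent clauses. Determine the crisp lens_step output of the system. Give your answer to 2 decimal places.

4.00

R1 (z=-6.0): ¬far=1−0.97=0.03, low=0.15; AND[max(0, a+b−1)] → w = 0.00
R2 (z=-0.3): medium=0.24, severe=0.44, ¬near=1−0.23=0.77; AND[max(0, a+b−1)] → w = 0.00
R3 (z=21.4): slight=0.38, ¬far=1−0.97=0.03, medium=0.24; AND[max(0, a+b−1)] → w = 0.00
R4 (z=9.0): severe=0.44, mid=0.06; AND[max(0, a+b−1)] → w = 0.00
R5 (z=4.0): far=0.97, low=0.15; AND[max(0, a+b−1)] → w = 0.12
Weighted average = (0.00·-6.0 + 0.00·-0.3 + 0.00·21.4 + 0.00·9.0 + 0.12·4.0) / (0.00 + 0.00 + 0.00 + 0.00 + 0.12)
  = 0.4800 / 0.1200 = 4.00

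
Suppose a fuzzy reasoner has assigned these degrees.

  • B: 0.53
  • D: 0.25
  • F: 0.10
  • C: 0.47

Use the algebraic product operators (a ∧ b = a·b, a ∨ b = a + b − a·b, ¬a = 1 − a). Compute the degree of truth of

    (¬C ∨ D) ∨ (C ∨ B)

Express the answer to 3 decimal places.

¬C = 1 − 0.4700 = 0.5300
¬C ∨ D = a + b − a·b on (0.5300, 0.2500) = 0.6475
C ∨ B = a + b − a·b on (0.4700, 0.5300) = 0.7509
(¬C ∨ D) ∨ (C ∨ B) = a + b − a·b on (0.6475, 0.7509) = 0.9122

0.912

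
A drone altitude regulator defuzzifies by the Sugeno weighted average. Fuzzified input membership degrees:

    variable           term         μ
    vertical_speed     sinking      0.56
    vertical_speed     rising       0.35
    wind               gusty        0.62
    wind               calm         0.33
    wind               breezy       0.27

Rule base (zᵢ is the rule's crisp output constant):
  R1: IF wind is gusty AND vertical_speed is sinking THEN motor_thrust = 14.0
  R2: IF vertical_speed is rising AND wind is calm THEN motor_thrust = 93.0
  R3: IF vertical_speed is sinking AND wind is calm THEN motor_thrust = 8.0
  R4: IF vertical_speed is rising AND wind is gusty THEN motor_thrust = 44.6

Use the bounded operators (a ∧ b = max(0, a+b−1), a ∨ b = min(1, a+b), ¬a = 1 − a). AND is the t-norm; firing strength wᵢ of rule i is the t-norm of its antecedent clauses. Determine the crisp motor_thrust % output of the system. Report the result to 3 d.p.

14.000

R1 (z=14.0): gusty=0.62, sinking=0.56; AND[max(0, a+b−1)] → w = 0.18
R2 (z=93.0): rising=0.35, calm=0.33; AND[max(0, a+b−1)] → w = 0.00
R3 (z=8.0): sinking=0.56, calm=0.33; AND[max(0, a+b−1)] → w = 0.00
R4 (z=44.6): rising=0.35, gusty=0.62; AND[max(0, a+b−1)] → w = 0.00
Weighted average = (0.18·14.0 + 0.00·93.0 + 0.00·8.0 + 0.00·44.6) / (0.18 + 0.00 + 0.00 + 0.00)
  = 2.5200 / 0.1800 = 14.000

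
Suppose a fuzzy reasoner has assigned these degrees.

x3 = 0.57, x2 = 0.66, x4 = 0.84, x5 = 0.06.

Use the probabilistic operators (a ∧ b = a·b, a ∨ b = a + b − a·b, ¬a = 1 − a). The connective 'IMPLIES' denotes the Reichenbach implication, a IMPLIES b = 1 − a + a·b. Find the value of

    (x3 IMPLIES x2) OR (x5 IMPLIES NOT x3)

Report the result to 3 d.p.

x3 IMPLIES x2  [Reichenbach: 1 − a + a·b] with a=0.5700, b=0.6600 → 0.8062
NOT x3 = 1 − 0.5700 = 0.4300
x5 IMPLIES NOT x3  [Reichenbach: 1 − a + a·b] with a=0.0600, b=0.4300 → 0.9658
(x3 IMPLIES x2) OR (x5 IMPLIES NOT x3) = a + b − a·b on (0.8062, 0.9658) = 0.9934

0.993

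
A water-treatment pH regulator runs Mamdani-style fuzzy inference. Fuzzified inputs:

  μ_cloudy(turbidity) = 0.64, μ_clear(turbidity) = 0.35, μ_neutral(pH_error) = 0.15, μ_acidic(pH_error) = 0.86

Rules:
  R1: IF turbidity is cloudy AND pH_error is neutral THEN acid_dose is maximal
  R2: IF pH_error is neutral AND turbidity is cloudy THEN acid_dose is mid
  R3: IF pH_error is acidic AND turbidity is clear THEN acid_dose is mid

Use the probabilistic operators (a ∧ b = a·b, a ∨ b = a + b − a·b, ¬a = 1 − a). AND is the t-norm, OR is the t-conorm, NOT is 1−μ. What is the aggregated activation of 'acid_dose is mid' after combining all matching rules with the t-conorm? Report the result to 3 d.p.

0.368

R1: cloudy=0.64, neutral=0.15; AND[a·b] → w = 0.0960
R2: neutral=0.15, cloudy=0.64; AND[a·b] → w = 0.0960
R3: acidic=0.86, clear=0.35; AND[a·b] → w = 0.3010
Rules with consequent 'mid': {R2, R3} → strengths 0.0960, 0.3010
Aggregate via t-conorm [a + b − a·b]: 0.3681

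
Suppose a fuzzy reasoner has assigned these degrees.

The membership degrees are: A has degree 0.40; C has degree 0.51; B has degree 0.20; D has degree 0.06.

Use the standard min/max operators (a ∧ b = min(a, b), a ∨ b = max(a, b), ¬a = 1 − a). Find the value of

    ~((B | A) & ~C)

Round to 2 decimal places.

0.60

B | A = max(a, b) on (0.20, 0.40) = 0.40
~C = 1 − 0.51 = 0.49
(B | A) & ~C = min(a, b) on (0.40, 0.49) = 0.40
~((B | A) & ~C) = 1 − 0.40 = 0.60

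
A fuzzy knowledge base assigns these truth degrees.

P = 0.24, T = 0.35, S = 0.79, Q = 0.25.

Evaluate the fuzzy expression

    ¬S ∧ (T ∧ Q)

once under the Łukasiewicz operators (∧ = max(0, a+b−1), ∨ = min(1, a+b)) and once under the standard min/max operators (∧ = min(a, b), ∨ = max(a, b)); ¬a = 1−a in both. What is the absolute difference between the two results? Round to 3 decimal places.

0.210

Under Łukasiewicz:
  ¬S = 1 − 0.79 = 0.21
  T ∧ Q = max(0, a+b−1) on (0.35, 0.25) = 0.00
  ¬S ∧ (T ∧ Q) = max(0, a+b−1) on (0.21, 0.00) = 0.00
  → value = 0.0000
Under standard min/max:
  ¬S = 1 − 0.79 = 0.21
  T ∧ Q = min(a, b) on (0.35, 0.25) = 0.25
  ¬S ∧ (T ∧ Q) = min(a, b) on (0.21, 0.25) = 0.21
  → value = 0.2100
|0.0000 − 0.2100| = 0.210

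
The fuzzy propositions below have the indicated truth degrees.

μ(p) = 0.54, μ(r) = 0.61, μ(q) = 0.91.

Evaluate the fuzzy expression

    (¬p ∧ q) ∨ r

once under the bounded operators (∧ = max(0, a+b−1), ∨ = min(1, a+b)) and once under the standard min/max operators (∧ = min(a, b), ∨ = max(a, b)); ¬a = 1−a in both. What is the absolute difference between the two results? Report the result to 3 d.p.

Under bounded:
  ¬p = 1 − 0.54 = 0.46
  ¬p ∧ q = max(0, a+b−1) on (0.46, 0.91) = 0.37
  (¬p ∧ q) ∨ r = min(1, a+b) on (0.37, 0.61) = 0.98
  → value = 0.9800
Under standard min/max:
  ¬p = 1 − 0.54 = 0.46
  ¬p ∧ q = min(a, b) on (0.46, 0.91) = 0.46
  (¬p ∧ q) ∨ r = max(a, b) on (0.46, 0.61) = 0.61
  → value = 0.6100
|0.9800 − 0.6100| = 0.370

0.370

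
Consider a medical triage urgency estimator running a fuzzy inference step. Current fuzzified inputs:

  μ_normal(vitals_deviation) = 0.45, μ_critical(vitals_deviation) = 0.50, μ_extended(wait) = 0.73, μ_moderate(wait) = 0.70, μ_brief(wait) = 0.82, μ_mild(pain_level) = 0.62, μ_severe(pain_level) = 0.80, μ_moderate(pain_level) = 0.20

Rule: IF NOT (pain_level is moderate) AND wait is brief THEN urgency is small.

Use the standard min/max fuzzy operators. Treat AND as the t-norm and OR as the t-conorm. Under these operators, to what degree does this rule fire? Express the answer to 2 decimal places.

firing strength: ¬moderate=1−0.20=0.80, brief=0.82; AND[min(a, b)] → w = 0.80

0.80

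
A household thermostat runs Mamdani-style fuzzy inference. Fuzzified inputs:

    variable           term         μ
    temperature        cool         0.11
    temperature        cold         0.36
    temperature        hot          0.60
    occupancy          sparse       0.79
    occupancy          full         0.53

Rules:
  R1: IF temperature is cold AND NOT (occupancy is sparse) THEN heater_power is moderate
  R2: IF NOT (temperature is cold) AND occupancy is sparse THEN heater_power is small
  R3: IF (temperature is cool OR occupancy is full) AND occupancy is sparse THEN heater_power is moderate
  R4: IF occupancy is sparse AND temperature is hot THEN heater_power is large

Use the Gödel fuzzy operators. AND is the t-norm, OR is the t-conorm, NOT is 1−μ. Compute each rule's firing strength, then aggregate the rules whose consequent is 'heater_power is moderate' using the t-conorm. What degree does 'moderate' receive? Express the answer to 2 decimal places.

0.53

R1: cold=0.36, ¬sparse=1−0.79=0.21; AND[min(a, b)] → w = 0.21
R2: ¬cold=1−0.36=0.64, sparse=0.79; AND[min(a, b)] → w = 0.64
R3: (cool=0.11 OR full=0.53) = 0.53; AND[min(a, b)] with sparse=0.79 → w = 0.53
R4: sparse=0.79, hot=0.60; AND[min(a, b)] → w = 0.60
Rules with consequent 'moderate': {R1, R3} → strengths 0.21, 0.53
Aggregate via t-conorm [max(a, b)]: 0.53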